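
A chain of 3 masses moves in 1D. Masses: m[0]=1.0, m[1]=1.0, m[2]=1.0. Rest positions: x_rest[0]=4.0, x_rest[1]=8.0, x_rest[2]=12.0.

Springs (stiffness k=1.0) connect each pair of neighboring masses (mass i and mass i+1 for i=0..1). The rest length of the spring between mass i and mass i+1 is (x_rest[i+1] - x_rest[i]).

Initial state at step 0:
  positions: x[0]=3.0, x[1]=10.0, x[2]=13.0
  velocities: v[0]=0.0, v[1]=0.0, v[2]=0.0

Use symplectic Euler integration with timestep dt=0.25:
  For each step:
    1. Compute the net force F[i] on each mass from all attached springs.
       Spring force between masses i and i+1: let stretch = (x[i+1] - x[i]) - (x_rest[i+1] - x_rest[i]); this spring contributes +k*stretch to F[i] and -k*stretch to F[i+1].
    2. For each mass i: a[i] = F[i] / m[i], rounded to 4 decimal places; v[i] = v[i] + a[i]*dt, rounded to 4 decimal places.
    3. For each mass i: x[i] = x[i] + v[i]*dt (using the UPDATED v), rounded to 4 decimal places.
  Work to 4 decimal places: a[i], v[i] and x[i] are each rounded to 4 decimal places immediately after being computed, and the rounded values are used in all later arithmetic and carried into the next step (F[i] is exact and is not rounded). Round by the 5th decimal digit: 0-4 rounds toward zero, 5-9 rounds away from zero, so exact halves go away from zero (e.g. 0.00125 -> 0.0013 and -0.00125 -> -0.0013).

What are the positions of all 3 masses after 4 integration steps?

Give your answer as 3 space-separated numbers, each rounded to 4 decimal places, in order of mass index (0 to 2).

Answer: 4.4966 8.1433 13.3603

Derivation:
Step 0: x=[3.0000 10.0000 13.0000] v=[0.0000 0.0000 0.0000]
Step 1: x=[3.1875 9.7500 13.0625] v=[0.7500 -1.0000 0.2500]
Step 2: x=[3.5352 9.2969 13.1680] v=[1.3906 -1.8125 0.4219]
Step 3: x=[3.9930 8.7256 13.2815] v=[1.8310 -2.2852 0.4541]
Step 4: x=[4.4966 8.1433 13.3603] v=[2.0142 -2.3294 0.3151]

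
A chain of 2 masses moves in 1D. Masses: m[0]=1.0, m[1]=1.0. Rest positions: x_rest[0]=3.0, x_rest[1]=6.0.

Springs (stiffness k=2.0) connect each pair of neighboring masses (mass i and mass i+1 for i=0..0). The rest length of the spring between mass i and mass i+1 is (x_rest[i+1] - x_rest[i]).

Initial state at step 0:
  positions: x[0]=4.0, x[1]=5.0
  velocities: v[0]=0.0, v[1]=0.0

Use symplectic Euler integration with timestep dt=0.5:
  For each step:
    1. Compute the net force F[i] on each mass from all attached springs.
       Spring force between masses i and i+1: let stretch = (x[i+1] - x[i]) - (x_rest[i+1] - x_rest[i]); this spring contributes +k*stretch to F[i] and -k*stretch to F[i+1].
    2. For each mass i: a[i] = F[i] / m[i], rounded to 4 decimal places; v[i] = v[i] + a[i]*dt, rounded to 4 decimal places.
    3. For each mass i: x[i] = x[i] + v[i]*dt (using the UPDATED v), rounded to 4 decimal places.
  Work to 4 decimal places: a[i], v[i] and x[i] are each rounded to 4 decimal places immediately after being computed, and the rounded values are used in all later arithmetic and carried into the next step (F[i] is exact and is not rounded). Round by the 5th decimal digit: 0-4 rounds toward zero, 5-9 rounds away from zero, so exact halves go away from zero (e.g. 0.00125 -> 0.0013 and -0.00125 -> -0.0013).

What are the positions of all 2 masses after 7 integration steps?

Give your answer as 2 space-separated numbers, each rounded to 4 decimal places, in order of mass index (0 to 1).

Step 0: x=[4.0000 5.0000] v=[0.0000 0.0000]
Step 1: x=[3.0000 6.0000] v=[-2.0000 2.0000]
Step 2: x=[2.0000 7.0000] v=[-2.0000 2.0000]
Step 3: x=[2.0000 7.0000] v=[0.0000 0.0000]
Step 4: x=[3.0000 6.0000] v=[2.0000 -2.0000]
Step 5: x=[4.0000 5.0000] v=[2.0000 -2.0000]
Step 6: x=[4.0000 5.0000] v=[0.0000 0.0000]
Step 7: x=[3.0000 6.0000] v=[-2.0000 2.0000]

Answer: 3.0000 6.0000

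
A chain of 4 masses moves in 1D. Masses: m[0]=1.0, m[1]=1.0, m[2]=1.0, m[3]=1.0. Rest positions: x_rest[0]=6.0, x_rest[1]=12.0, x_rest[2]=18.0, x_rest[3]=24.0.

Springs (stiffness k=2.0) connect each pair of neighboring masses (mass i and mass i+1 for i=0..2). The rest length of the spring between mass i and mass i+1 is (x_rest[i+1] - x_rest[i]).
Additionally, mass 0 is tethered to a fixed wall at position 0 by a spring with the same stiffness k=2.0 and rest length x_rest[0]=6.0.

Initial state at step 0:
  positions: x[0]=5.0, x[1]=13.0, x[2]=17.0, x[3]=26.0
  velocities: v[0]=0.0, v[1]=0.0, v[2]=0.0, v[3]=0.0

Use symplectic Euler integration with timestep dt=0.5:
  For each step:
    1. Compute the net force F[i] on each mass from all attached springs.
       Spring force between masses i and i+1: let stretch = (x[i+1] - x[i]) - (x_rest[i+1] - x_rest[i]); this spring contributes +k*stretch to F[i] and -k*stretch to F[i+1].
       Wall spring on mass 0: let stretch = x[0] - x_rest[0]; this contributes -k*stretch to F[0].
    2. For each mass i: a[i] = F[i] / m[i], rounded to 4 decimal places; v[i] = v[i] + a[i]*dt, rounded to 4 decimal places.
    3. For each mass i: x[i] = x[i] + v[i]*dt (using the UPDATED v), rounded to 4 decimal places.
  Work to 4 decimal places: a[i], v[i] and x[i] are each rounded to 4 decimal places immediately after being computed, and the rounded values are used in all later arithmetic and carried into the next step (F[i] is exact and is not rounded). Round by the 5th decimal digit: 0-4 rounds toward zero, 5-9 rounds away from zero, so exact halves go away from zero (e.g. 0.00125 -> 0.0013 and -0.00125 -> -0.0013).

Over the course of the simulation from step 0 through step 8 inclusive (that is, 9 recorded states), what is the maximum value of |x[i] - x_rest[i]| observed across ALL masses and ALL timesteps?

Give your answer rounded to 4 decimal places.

Step 0: x=[5.0000 13.0000 17.0000 26.0000] v=[0.0000 0.0000 0.0000 0.0000]
Step 1: x=[6.5000 11.0000 19.5000 24.5000] v=[3.0000 -4.0000 5.0000 -3.0000]
Step 2: x=[7.0000 11.0000 20.2500 23.5000] v=[1.0000 0.0000 1.5000 -2.0000]
Step 3: x=[6.0000 13.6250 18.0000 23.8750] v=[-2.0000 5.2500 -4.5000 0.7500]
Step 4: x=[5.8125 14.6250 16.5000 24.3125] v=[-0.3750 2.0000 -3.0000 0.8750]
Step 5: x=[7.1250 12.1563 17.9688 23.8438] v=[2.6250 -4.9375 2.9375 -0.9375]
Step 6: x=[7.3907 10.0782 19.4688 23.4376] v=[0.5313 -4.1563 3.0000 -0.8125]
Step 7: x=[5.3048 11.3516 18.2579 24.0470] v=[-4.1719 2.5468 -2.4218 1.2187]
Step 8: x=[3.5899 13.0548 16.4884 24.7618] v=[-3.4299 3.4063 -3.5390 1.4296]
Max displacement = 2.6250

Answer: 2.6250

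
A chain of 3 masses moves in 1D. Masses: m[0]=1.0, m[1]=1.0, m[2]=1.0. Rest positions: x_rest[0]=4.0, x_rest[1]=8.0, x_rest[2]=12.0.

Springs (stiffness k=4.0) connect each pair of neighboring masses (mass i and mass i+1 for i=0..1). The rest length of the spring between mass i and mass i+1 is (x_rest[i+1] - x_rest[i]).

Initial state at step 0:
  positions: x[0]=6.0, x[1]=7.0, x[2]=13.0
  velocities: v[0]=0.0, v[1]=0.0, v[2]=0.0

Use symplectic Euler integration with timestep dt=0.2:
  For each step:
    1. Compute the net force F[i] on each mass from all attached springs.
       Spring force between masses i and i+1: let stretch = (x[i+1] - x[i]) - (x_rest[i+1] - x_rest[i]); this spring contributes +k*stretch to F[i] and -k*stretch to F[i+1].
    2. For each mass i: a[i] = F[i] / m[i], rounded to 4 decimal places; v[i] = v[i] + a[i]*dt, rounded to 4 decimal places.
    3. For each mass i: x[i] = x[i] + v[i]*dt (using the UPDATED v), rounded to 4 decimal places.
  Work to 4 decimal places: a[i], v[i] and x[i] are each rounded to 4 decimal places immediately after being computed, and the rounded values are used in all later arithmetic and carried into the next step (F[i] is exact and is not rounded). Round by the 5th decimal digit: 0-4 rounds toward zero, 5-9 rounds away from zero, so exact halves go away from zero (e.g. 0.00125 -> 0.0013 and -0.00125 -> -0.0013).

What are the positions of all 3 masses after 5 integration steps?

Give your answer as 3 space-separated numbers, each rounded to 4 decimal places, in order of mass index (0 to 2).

Step 0: x=[6.0000 7.0000 13.0000] v=[0.0000 0.0000 0.0000]
Step 1: x=[5.5200 7.8000 12.6800] v=[-2.4000 4.0000 -1.6000]
Step 2: x=[4.7648 9.0160 12.2192] v=[-3.7760 6.0800 -2.3040]
Step 3: x=[4.0498 10.0643 11.8859] v=[-3.5750 5.2416 -1.6666]
Step 4: x=[3.6571 10.4418 11.9011] v=[-1.9634 1.8873 0.0761]
Step 5: x=[3.7100 9.9672 12.3228] v=[0.2644 -2.3730 2.1087]

Answer: 3.7100 9.9672 12.3228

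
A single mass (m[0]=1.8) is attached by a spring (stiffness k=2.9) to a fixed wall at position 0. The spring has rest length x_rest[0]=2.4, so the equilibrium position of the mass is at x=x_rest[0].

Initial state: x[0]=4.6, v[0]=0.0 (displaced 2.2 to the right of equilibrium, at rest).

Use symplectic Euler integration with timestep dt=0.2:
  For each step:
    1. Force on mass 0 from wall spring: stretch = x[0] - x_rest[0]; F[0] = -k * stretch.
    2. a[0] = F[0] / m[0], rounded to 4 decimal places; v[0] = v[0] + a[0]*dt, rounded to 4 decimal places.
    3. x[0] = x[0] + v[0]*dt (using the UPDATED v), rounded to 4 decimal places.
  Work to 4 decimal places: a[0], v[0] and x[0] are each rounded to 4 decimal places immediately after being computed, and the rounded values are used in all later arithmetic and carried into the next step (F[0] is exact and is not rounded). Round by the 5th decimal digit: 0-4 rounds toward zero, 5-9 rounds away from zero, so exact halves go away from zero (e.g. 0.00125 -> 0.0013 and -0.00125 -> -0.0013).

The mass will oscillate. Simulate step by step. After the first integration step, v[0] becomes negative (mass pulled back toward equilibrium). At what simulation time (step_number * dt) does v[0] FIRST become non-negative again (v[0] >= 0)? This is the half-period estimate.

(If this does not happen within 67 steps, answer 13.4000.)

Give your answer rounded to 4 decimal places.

Step 0: x=[4.6000] v=[0.0000]
Step 1: x=[4.4582] v=[-0.7089]
Step 2: x=[4.1838] v=[-1.3721]
Step 3: x=[3.7944] v=[-1.9469]
Step 4: x=[3.3152] v=[-2.3962]
Step 5: x=[2.7770] v=[-2.6911]
Step 6: x=[2.2145] v=[-2.8126]
Step 7: x=[1.6639] v=[-2.7528]
Step 8: x=[1.1608] v=[-2.5156]
Step 9: x=[0.7375] v=[-2.1163]
Step 10: x=[0.4214] v=[-1.5806]
Step 11: x=[0.2328] v=[-0.9431]
Step 12: x=[0.1838] v=[-0.2448]
Step 13: x=[0.2777] v=[0.4693]
First v>=0 after going negative at step 13, time=2.6000

Answer: 2.6000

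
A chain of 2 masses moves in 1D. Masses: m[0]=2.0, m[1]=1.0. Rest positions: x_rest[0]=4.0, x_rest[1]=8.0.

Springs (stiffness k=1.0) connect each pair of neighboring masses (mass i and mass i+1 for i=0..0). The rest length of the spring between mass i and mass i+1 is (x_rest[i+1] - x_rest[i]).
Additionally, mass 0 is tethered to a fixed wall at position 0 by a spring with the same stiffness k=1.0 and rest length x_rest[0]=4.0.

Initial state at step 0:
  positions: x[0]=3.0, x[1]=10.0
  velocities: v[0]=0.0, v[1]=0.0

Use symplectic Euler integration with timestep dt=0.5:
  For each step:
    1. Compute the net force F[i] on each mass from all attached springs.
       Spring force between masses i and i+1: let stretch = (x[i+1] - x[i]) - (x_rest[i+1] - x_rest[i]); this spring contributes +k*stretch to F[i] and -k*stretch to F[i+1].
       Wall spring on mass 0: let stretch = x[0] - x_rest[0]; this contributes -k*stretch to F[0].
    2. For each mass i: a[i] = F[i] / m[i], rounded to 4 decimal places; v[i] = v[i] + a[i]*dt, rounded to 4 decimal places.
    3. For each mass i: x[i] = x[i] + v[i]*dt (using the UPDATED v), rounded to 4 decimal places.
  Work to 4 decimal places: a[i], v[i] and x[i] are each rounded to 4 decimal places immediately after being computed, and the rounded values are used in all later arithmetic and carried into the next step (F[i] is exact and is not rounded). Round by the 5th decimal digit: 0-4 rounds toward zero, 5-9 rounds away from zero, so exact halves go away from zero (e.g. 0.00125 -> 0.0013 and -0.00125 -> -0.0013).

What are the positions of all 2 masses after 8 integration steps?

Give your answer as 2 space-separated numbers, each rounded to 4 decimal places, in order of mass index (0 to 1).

Answer: 2.8250 9.2650

Derivation:
Step 0: x=[3.0000 10.0000] v=[0.0000 0.0000]
Step 1: x=[3.5000 9.2500] v=[1.0000 -1.5000]
Step 2: x=[4.2813 8.0625] v=[1.5625 -2.3750]
Step 3: x=[5.0001 6.9297] v=[1.4375 -2.2656]
Step 4: x=[5.3351 6.3145] v=[0.6699 -1.2304]
Step 5: x=[5.1256 6.4545] v=[-0.4191 0.2799]
Step 6: x=[4.4415 7.2623] v=[-1.3683 1.6155]
Step 7: x=[3.5548 8.3649] v=[-1.7735 2.2051]
Step 8: x=[2.8250 9.2650] v=[-1.4597 1.8001]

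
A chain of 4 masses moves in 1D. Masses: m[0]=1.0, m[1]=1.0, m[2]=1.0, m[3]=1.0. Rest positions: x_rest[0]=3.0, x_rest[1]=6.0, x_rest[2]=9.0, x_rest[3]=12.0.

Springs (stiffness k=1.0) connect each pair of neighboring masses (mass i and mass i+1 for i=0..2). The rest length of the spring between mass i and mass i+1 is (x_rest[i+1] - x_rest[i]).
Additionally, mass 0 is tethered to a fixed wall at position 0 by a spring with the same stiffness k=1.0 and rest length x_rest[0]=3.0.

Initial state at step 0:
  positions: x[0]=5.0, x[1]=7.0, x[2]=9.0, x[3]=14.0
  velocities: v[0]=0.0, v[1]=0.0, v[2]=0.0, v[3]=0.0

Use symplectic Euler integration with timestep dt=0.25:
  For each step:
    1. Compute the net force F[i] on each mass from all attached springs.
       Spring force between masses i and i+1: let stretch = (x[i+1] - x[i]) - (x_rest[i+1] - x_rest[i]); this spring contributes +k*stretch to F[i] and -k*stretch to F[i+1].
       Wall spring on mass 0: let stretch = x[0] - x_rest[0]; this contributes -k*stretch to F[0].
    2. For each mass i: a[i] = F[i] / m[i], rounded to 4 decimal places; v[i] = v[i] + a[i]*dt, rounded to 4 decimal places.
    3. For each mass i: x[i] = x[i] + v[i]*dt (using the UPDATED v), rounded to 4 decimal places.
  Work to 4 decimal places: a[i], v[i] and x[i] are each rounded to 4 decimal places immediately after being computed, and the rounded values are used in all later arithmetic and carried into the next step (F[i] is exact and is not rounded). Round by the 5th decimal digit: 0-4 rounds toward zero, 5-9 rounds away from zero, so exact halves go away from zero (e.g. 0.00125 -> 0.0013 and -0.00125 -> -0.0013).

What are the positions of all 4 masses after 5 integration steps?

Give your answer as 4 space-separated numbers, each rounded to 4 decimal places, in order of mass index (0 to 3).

Answer: 2.9287 6.9881 10.8547 12.7243

Derivation:
Step 0: x=[5.0000 7.0000 9.0000 14.0000] v=[0.0000 0.0000 0.0000 0.0000]
Step 1: x=[4.8125 7.0000 9.1875 13.8750] v=[-0.7500 0.0000 0.7500 -0.5000]
Step 2: x=[4.4609 7.0000 9.5313 13.6445] v=[-1.4063 0.0000 1.3750 -0.9219]
Step 3: x=[3.9892 6.9995 9.9739 13.3445] v=[-1.8868 -0.0020 1.7705 -1.2002]
Step 4: x=[3.4563 6.9968 10.4413 13.0213] v=[-2.1315 -0.0110 1.8696 -1.2929]
Step 5: x=[2.9287 6.9881 10.8547 12.7243] v=[-2.1105 -0.0350 1.6535 -1.1879]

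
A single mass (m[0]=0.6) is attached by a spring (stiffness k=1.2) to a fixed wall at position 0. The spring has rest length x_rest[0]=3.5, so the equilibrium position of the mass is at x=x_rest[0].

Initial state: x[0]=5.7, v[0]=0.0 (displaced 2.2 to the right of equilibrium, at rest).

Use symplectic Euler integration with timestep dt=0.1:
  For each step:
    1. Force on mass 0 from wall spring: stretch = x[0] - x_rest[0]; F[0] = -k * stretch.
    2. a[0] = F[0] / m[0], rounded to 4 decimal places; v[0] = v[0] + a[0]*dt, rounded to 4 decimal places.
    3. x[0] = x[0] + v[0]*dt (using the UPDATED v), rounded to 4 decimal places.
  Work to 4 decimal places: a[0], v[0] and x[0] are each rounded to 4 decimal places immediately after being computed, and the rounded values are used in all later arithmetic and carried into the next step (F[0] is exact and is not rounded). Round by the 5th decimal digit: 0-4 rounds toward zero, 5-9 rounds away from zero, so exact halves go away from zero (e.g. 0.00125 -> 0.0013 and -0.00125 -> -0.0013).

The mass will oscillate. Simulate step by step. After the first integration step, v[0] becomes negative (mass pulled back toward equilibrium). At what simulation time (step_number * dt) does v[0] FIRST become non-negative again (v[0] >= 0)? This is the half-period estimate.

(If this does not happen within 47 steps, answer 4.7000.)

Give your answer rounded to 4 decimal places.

Answer: 2.3000

Derivation:
Step 0: x=[5.7000] v=[0.0000]
Step 1: x=[5.6560] v=[-0.4400]
Step 2: x=[5.5689] v=[-0.8712]
Step 3: x=[5.4404] v=[-1.2850]
Step 4: x=[5.2731] v=[-1.6731]
Step 5: x=[5.0703] v=[-2.0277]
Step 6: x=[4.8361] v=[-2.3418]
Step 7: x=[4.5752] v=[-2.6090]
Step 8: x=[4.2928] v=[-2.8240]
Step 9: x=[3.9945] v=[-2.9826]
Step 10: x=[3.6864] v=[-3.0815]
Step 11: x=[3.3745] v=[-3.1188]
Step 12: x=[3.0651] v=[-3.0937]
Step 13: x=[2.7644] v=[-3.0067]
Step 14: x=[2.4784] v=[-2.8596]
Step 15: x=[2.2129] v=[-2.6553]
Step 16: x=[1.9731] v=[-2.3979]
Step 17: x=[1.7639] v=[-2.0925]
Step 18: x=[1.5894] v=[-1.7453]
Step 19: x=[1.4531] v=[-1.3632]
Step 20: x=[1.3577] v=[-0.9538]
Step 21: x=[1.3052] v=[-0.5253]
Step 22: x=[1.2966] v=[-0.0863]
Step 23: x=[1.3320] v=[0.3544]
First v>=0 after going negative at step 23, time=2.3000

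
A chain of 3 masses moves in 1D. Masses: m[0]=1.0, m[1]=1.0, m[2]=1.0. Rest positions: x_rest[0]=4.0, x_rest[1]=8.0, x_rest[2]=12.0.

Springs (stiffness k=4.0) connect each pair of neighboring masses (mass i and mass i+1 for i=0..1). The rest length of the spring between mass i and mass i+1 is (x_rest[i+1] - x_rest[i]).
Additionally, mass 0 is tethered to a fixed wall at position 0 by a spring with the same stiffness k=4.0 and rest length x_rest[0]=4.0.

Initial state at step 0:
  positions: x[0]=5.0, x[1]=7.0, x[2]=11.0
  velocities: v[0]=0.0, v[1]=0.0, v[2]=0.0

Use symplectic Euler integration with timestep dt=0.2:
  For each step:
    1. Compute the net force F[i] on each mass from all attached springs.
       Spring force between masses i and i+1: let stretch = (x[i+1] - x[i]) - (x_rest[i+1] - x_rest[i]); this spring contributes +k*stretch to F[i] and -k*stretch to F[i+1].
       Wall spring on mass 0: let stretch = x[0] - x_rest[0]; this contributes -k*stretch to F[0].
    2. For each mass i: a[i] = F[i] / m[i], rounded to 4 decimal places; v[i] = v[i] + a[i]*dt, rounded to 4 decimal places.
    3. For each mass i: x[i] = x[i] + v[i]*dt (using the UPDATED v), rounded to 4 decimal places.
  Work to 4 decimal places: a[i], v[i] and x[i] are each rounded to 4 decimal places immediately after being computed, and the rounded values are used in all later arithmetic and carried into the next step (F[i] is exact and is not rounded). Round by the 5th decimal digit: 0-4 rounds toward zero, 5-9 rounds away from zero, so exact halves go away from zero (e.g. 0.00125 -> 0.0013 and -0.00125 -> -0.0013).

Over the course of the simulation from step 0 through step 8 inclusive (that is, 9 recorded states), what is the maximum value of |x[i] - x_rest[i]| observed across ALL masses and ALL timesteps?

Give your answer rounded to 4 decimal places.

Step 0: x=[5.0000 7.0000 11.0000] v=[0.0000 0.0000 0.0000]
Step 1: x=[4.5200 7.3200 11.0000] v=[-2.4000 1.6000 0.0000]
Step 2: x=[3.7648 7.7808 11.0512] v=[-3.7760 2.3040 0.2560]
Step 3: x=[3.0498 8.1223 11.2191] v=[-3.5750 1.7075 0.8397]
Step 4: x=[2.6584 8.1477 11.5316] v=[-1.9568 0.1269 1.5623]
Step 5: x=[2.7200 7.8362 11.9426] v=[0.3079 -1.5574 2.0552]
Step 6: x=[3.1650 7.3632 12.3366] v=[2.2249 -2.3652 1.9701]
Step 7: x=[3.7753 7.0142 12.5749] v=[3.0515 -1.7450 1.1914]
Step 8: x=[4.2998 7.0367 12.5635] v=[2.6224 0.1124 -0.0572]
Max displacement = 1.3416

Answer: 1.3416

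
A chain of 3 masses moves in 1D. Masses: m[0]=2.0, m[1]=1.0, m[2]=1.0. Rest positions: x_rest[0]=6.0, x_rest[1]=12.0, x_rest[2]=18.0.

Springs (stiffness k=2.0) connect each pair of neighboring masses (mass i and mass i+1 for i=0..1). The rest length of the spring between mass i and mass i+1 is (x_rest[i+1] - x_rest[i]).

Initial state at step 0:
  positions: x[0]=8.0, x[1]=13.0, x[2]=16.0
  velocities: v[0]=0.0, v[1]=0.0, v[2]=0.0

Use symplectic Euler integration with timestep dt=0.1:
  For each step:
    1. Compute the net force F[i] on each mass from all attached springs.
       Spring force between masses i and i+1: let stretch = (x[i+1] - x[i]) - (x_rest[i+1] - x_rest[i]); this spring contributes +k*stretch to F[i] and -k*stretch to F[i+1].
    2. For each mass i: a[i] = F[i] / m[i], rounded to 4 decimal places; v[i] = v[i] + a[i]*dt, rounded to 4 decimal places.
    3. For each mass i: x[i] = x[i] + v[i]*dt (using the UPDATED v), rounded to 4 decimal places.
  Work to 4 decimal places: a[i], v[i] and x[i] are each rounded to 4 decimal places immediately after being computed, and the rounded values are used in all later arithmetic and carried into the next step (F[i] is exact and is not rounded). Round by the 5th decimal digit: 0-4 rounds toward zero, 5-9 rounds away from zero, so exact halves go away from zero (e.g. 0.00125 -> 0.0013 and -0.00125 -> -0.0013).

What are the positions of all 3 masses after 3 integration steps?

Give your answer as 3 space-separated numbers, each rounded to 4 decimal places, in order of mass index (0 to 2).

Step 0: x=[8.0000 13.0000 16.0000] v=[0.0000 0.0000 0.0000]
Step 1: x=[7.9900 12.9600 16.0600] v=[-0.1000 -0.4000 0.6000]
Step 2: x=[7.9697 12.8826 16.1780] v=[-0.2030 -0.7740 1.1800]
Step 3: x=[7.9385 12.7729 16.3501] v=[-0.3117 -1.0975 1.7209]

Answer: 7.9385 12.7729 16.3501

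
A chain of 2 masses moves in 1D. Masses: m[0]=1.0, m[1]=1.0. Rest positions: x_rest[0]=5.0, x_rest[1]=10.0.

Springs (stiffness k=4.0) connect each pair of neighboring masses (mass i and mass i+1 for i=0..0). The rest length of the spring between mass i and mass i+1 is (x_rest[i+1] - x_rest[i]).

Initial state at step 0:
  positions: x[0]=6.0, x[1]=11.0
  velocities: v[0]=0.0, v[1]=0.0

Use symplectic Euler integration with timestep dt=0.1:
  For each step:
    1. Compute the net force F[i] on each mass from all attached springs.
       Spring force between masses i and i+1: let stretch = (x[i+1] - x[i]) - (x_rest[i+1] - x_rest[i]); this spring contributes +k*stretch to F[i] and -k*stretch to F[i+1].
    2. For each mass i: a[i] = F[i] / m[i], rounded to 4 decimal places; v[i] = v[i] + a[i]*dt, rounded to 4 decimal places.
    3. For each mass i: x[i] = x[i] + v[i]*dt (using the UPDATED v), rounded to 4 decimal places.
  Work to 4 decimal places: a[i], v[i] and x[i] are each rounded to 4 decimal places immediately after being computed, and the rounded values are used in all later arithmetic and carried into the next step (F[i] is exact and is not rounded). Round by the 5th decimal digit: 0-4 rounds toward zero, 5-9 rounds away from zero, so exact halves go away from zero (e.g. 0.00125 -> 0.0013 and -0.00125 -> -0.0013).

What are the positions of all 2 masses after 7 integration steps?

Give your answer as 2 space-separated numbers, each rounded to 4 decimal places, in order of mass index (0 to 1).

Step 0: x=[6.0000 11.0000] v=[0.0000 0.0000]
Step 1: x=[6.0000 11.0000] v=[0.0000 0.0000]
Step 2: x=[6.0000 11.0000] v=[0.0000 0.0000]
Step 3: x=[6.0000 11.0000] v=[0.0000 0.0000]
Step 4: x=[6.0000 11.0000] v=[0.0000 0.0000]
Step 5: x=[6.0000 11.0000] v=[0.0000 0.0000]
Step 6: x=[6.0000 11.0000] v=[0.0000 0.0000]
Step 7: x=[6.0000 11.0000] v=[0.0000 0.0000]

Answer: 6.0000 11.0000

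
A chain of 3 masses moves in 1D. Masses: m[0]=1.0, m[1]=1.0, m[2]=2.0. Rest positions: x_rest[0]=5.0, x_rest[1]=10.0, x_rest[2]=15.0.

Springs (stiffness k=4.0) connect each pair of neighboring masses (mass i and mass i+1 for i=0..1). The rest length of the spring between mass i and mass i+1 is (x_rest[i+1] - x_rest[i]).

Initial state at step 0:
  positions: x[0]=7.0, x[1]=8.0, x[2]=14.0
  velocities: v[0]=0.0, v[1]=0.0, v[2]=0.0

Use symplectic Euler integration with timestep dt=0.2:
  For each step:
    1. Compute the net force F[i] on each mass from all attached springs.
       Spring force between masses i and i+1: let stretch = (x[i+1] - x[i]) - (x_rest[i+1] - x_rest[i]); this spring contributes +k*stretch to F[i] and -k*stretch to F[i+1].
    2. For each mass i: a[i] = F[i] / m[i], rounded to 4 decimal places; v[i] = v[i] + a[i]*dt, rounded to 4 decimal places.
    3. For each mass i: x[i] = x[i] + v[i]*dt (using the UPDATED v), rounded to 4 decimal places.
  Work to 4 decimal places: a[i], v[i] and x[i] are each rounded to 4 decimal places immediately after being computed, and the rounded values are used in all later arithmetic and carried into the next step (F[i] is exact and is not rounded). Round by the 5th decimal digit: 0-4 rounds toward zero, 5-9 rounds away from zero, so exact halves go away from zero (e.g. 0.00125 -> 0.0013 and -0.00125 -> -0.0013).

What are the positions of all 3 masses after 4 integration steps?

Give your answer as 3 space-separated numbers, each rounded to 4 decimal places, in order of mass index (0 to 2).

Answer: 3.4243 11.5259 14.0249

Derivation:
Step 0: x=[7.0000 8.0000 14.0000] v=[0.0000 0.0000 0.0000]
Step 1: x=[6.3600 8.8000 13.9200] v=[-3.2000 4.0000 -0.4000]
Step 2: x=[5.3104 10.0288 13.8304] v=[-5.2480 6.1440 -0.4480]
Step 3: x=[4.2157 11.1109 13.8367] v=[-5.4733 5.4106 0.0314]
Step 4: x=[3.4243 11.5259 14.0249] v=[-3.9571 2.0751 0.9411]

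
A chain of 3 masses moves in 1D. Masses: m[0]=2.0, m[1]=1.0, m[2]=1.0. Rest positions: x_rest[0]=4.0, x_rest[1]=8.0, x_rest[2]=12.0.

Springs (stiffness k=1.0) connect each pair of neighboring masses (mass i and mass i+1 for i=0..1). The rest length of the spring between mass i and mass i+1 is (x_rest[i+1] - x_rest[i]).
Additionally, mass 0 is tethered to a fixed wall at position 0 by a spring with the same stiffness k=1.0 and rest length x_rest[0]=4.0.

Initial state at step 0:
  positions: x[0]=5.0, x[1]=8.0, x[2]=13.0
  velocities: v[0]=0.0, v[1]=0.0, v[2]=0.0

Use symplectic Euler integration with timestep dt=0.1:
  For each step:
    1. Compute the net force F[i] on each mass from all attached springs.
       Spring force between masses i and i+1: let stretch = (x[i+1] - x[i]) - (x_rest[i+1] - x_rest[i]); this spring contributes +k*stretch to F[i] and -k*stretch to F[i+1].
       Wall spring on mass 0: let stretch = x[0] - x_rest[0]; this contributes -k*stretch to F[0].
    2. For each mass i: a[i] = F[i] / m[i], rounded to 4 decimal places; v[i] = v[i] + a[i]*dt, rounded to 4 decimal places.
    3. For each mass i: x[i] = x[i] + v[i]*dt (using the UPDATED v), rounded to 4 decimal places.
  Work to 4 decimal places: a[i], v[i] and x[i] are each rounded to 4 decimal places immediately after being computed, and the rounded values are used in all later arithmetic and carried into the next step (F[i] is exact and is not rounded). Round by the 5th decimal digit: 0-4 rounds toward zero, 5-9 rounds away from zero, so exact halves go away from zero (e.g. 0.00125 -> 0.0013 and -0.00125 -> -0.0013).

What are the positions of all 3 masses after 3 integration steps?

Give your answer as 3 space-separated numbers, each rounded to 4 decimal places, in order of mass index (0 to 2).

Answer: 4.9410 8.1170 12.9415

Derivation:
Step 0: x=[5.0000 8.0000 13.0000] v=[0.0000 0.0000 0.0000]
Step 1: x=[4.9900 8.0200 12.9900] v=[-0.1000 0.2000 -0.1000]
Step 2: x=[4.9702 8.0594 12.9703] v=[-0.1980 0.3940 -0.1970]
Step 3: x=[4.9410 8.1170 12.9415] v=[-0.2921 0.5762 -0.2881]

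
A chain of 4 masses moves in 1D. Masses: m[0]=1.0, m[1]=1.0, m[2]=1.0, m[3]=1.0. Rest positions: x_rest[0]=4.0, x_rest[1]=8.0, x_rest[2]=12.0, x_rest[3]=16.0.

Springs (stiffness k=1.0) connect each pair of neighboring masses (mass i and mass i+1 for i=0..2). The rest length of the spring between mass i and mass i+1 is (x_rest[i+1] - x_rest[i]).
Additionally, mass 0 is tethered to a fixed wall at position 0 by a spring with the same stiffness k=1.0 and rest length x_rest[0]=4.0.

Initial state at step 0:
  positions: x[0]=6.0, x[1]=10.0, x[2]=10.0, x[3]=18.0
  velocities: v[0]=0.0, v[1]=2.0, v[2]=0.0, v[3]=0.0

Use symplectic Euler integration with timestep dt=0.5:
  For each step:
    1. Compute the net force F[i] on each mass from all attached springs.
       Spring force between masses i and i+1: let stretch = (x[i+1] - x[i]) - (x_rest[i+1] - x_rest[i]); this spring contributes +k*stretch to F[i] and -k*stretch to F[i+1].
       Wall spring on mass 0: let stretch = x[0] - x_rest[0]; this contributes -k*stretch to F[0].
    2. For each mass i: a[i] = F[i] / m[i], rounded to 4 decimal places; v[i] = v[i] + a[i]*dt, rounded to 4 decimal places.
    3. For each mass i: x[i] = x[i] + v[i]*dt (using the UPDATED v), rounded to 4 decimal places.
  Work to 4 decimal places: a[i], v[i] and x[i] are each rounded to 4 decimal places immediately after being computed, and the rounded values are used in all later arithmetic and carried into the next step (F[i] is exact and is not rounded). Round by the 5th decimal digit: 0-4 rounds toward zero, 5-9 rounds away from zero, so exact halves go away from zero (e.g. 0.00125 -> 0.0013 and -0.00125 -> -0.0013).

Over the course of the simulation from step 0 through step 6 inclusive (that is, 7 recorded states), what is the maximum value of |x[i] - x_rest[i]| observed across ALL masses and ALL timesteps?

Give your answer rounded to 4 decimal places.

Answer: 4.4063

Derivation:
Step 0: x=[6.0000 10.0000 10.0000 18.0000] v=[0.0000 2.0000 0.0000 0.0000]
Step 1: x=[5.5000 10.0000 12.0000 17.0000] v=[-1.0000 0.0000 4.0000 -2.0000]
Step 2: x=[4.7500 9.3750 14.7500 15.7500] v=[-1.5000 -1.2500 5.5000 -2.5000]
Step 3: x=[3.9688 8.9375 16.4063 15.2500] v=[-1.5625 -0.8750 3.3125 -1.0000]
Step 4: x=[3.4375 9.1251 15.9063 16.0391] v=[-1.0626 0.3751 -1.0001 1.5782]
Step 5: x=[3.4688 9.5861 13.7442 17.7950] v=[0.0625 0.9219 -4.3243 3.5118]
Step 6: x=[4.1622 9.5573 11.5552 19.5382] v=[1.3868 -0.0577 -4.3780 3.4864]
Max displacement = 4.4063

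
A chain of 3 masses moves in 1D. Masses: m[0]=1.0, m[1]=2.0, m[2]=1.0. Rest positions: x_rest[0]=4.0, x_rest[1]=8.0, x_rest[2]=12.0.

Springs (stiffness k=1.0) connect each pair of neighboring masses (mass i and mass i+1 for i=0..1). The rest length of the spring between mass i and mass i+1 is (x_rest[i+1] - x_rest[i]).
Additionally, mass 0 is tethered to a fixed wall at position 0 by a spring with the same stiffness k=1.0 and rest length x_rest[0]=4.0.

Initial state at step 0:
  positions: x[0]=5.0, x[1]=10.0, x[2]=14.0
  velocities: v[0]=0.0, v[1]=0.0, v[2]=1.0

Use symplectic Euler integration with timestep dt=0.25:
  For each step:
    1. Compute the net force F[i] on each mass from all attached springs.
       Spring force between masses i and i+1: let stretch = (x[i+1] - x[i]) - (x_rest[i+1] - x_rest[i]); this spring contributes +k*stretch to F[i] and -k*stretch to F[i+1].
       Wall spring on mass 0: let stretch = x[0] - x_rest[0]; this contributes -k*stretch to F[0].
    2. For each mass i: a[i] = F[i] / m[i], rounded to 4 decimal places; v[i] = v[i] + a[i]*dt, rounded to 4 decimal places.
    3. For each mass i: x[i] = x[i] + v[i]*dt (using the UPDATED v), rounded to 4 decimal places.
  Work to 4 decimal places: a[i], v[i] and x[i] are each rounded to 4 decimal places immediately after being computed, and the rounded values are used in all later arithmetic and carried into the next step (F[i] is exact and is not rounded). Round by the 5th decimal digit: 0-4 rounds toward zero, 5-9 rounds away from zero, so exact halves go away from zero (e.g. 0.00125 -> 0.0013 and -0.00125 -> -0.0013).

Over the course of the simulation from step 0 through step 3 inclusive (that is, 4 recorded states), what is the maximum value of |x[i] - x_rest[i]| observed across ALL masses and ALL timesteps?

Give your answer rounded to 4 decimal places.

Step 0: x=[5.0000 10.0000 14.0000] v=[0.0000 0.0000 1.0000]
Step 1: x=[5.0000 9.9688 14.2500] v=[0.0000 -0.1250 1.0000]
Step 2: x=[4.9981 9.9161 14.4824] v=[-0.0078 -0.2110 0.9297]
Step 3: x=[4.9912 9.8524 14.6794] v=[-0.0278 -0.2550 0.7881]
Max displacement = 2.6794

Answer: 2.6794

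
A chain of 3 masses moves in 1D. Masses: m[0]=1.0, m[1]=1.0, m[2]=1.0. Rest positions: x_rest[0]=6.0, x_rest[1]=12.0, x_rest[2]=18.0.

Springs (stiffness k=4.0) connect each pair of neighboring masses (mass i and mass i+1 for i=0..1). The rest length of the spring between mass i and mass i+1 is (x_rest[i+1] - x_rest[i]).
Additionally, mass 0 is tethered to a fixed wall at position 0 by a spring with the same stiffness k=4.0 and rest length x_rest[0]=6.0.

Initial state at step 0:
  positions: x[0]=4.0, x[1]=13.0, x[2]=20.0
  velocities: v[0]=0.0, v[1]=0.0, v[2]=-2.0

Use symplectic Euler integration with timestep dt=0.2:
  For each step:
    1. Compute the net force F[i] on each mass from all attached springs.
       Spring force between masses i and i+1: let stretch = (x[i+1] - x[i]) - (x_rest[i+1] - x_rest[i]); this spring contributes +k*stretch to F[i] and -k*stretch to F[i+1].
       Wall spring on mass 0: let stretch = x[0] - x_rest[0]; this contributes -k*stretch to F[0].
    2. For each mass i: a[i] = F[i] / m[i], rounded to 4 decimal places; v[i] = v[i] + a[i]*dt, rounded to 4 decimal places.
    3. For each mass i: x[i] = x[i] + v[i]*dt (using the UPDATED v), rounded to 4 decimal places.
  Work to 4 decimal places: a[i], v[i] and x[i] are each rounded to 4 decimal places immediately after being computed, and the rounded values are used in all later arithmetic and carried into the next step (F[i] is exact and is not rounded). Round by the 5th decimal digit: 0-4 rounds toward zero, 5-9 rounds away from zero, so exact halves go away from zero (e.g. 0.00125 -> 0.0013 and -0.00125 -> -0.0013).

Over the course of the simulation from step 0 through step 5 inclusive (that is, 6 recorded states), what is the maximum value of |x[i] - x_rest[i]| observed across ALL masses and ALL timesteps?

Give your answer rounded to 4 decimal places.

Answer: 2.2449

Derivation:
Step 0: x=[4.0000 13.0000 20.0000] v=[0.0000 0.0000 -2.0000]
Step 1: x=[4.8000 12.6800 19.4400] v=[4.0000 -1.6000 -2.8000]
Step 2: x=[6.0928 12.1808 18.7584] v=[6.4640 -2.4960 -3.4080]
Step 3: x=[7.3848 11.7599 17.9844] v=[6.4602 -2.1043 -3.8701]
Step 4: x=[8.1953 11.6349 17.1745] v=[4.0524 -0.6248 -4.0497]
Step 5: x=[8.2449 11.8459 16.4382] v=[0.2478 1.0552 -3.6814]
Max displacement = 2.2449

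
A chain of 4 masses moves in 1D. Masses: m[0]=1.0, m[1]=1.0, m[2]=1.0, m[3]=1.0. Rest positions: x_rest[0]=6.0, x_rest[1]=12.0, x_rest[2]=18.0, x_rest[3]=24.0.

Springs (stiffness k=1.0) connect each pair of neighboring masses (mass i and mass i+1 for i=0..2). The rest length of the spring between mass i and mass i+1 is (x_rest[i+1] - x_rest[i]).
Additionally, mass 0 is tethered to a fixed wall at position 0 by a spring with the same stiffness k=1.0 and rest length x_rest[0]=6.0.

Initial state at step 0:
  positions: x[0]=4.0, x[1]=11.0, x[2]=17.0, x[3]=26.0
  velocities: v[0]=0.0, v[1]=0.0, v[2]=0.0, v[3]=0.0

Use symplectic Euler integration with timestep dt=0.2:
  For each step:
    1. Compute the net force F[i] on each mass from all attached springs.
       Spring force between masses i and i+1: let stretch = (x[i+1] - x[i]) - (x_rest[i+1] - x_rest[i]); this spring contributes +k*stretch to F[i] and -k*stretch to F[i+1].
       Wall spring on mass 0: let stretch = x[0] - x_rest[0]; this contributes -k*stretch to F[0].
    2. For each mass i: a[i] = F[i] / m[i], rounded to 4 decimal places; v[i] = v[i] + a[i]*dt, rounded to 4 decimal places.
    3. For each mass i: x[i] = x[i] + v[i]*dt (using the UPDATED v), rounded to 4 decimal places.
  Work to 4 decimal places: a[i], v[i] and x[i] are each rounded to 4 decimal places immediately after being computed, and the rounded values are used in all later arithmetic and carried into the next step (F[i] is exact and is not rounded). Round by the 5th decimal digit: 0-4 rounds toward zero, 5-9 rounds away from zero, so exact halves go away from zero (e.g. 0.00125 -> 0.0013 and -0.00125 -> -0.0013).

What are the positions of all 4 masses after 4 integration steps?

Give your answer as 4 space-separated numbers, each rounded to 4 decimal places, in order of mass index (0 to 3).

Step 0: x=[4.0000 11.0000 17.0000 26.0000] v=[0.0000 0.0000 0.0000 0.0000]
Step 1: x=[4.1200 10.9600 17.1200 25.8800] v=[0.6000 -0.2000 0.6000 -0.6000]
Step 2: x=[4.3488 10.8928 17.3440 25.6496] v=[1.1440 -0.3360 1.1200 -1.1520]
Step 3: x=[4.6654 10.8219 17.6422 25.3270] v=[1.5830 -0.3546 1.4909 -1.6131]
Step 4: x=[5.0416 10.7775 17.9750 24.9370] v=[1.8812 -0.2218 1.6638 -1.9501]

Answer: 5.0416 10.7775 17.9750 24.9370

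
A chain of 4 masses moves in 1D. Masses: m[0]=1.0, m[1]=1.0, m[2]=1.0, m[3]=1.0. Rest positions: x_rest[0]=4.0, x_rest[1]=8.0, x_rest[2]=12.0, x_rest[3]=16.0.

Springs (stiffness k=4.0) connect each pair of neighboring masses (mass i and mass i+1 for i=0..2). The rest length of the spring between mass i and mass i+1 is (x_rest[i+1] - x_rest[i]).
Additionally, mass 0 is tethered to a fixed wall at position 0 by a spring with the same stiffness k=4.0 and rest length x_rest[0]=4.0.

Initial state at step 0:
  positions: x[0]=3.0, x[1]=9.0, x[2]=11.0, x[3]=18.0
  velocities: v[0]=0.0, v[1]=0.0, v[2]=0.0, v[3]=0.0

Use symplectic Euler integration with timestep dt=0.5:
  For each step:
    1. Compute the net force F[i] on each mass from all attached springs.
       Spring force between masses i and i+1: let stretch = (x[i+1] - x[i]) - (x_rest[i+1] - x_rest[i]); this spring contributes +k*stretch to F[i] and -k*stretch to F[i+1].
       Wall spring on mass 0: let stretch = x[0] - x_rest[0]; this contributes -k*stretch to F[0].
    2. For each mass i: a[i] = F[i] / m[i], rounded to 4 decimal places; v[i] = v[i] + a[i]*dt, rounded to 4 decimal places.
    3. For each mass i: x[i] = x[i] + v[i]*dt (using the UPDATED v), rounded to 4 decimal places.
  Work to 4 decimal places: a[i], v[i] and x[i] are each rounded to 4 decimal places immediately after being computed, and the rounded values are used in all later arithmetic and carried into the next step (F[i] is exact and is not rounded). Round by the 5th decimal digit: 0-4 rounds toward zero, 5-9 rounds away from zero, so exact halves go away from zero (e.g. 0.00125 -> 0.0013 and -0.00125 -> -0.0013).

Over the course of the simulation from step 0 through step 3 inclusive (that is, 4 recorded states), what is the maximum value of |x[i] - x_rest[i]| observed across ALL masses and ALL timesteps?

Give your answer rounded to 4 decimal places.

Answer: 5.0000

Derivation:
Step 0: x=[3.0000 9.0000 11.0000 18.0000] v=[0.0000 0.0000 0.0000 0.0000]
Step 1: x=[6.0000 5.0000 16.0000 15.0000] v=[6.0000 -8.0000 10.0000 -6.0000]
Step 2: x=[2.0000 13.0000 9.0000 17.0000] v=[-8.0000 16.0000 -14.0000 4.0000]
Step 3: x=[7.0000 6.0000 14.0000 15.0000] v=[10.0000 -14.0000 10.0000 -4.0000]
Max displacement = 5.0000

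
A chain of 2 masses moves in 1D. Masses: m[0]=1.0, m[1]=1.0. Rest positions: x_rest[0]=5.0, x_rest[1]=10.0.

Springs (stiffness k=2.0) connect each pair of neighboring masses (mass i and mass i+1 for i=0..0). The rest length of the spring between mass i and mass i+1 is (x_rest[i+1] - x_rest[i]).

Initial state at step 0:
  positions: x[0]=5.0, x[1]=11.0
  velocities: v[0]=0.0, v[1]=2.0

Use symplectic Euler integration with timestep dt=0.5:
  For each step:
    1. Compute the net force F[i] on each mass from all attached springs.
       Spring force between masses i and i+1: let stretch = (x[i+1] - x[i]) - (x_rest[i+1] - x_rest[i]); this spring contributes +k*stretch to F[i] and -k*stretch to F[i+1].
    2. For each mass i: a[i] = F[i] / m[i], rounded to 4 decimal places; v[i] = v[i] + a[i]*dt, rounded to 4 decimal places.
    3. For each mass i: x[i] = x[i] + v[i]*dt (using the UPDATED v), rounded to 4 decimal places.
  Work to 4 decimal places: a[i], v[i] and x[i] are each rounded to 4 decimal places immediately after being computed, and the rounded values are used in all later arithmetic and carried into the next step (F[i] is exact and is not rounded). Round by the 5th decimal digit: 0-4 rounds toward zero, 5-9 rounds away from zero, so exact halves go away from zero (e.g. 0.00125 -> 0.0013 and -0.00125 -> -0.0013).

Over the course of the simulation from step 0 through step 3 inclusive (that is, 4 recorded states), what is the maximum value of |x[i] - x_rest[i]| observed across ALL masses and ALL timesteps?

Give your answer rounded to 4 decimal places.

Step 0: x=[5.0000 11.0000] v=[0.0000 2.0000]
Step 1: x=[5.5000 11.5000] v=[1.0000 1.0000]
Step 2: x=[6.5000 11.5000] v=[2.0000 0.0000]
Step 3: x=[7.5000 11.5000] v=[2.0000 0.0000]
Max displacement = 2.5000

Answer: 2.5000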